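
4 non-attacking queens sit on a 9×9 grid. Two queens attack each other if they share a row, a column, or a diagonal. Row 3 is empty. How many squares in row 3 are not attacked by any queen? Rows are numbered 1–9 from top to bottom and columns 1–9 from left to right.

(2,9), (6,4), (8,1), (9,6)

3

(2,9) attacks row 3 at column 9 and diagonals 8.
(6,4) attacks row 3 at column 4 and diagonals 1, 7.
(8,1) attacks row 3 at column 1 and diagonals 6.
(9,6) attacks row 3 at column 6.
Attacked columns: {1, 4, 6, 7, 8, 9}. Safe: {2, 3, 5}.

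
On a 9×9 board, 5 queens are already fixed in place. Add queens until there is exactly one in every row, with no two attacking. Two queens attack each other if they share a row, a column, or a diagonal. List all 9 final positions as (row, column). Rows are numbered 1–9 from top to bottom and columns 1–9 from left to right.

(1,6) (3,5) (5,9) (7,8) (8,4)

(1,6) (2,2) (3,5) (4,7) (5,9) (6,3) (7,8) (8,4) (9,1)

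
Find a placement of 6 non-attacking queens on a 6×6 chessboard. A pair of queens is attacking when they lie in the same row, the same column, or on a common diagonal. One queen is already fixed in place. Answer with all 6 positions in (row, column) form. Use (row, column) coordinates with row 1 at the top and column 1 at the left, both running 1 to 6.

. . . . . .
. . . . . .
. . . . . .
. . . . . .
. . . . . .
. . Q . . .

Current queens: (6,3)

(1,4) (2,1) (3,5) (4,2) (5,6) (6,3)

Row 1: attacked by (6,3)→{3}. Safe: 1, 2, 4, 5, 6. Place at column 4.
Row 2: attacked by (1,4)→{3,4,5}; (6,3)→{3}. Safe: 1, 2, 6. Place at column 1.
Row 3: attacked by (1,4)→{2,4,6}; (2,1)→{1,2}; (6,3)→{3,6}. Safe: 5. Place at column 5.
Row 4: attacked by (1,4)→{1,4}; (2,1)→{1,3}; (3,5)→{4,5,6}; (6,3)→{1,3,5}. Safe: 2. Place at column 2.
Row 5: attacked by (1,4)→{4}; (2,1)→{1,4}; (3,5)→{3,5}; (4,2)→{1,2,3}; (6,3)→{2,3,4}. Safe: 6. Place at column 6.
Columns [4, 1, 5, 2, 6, 3], r−c [-3, 1, -2, 2, -1, 3], r+c [5, 3, 8, 6, 11, 9] are all distinct, so no two queens attack.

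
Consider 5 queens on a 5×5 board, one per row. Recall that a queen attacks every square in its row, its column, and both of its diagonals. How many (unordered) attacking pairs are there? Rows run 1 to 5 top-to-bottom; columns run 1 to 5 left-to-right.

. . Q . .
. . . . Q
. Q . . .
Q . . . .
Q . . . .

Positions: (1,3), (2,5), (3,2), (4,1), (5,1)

2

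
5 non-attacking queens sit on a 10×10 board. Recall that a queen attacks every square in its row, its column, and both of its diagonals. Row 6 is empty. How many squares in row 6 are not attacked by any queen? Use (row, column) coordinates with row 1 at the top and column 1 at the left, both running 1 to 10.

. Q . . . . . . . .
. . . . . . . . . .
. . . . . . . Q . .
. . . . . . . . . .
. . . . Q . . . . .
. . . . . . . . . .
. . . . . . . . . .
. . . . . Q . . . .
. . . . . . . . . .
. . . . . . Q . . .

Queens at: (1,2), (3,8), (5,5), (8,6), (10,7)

(1,2) attacks row 6 at column 2 and diagonals 7.
(3,8) attacks row 6 at column 8 and diagonals 5.
(5,5) attacks row 6 at column 5 and diagonals 4, 6.
(8,6) attacks row 6 at column 6 and diagonals 4, 8.
(10,7) attacks row 6 at column 7 and diagonals 3.
Attacked columns: {2, 3, 4, 5, 6, 7, 8}. Safe: {1, 9, 10}.

3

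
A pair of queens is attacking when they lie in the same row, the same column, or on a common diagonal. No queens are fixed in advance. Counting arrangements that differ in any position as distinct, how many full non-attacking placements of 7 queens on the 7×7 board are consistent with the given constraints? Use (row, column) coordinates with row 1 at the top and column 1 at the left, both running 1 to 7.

Branch on row 1: col 1 → 4; col 2 → 7; col 3 → 6; col 4 → 6; col 5 → 6; col 6 → 7; col 7 → 4.
Sum: 4 + 7 + 6 + 6 + 6 + 7 + 4 = 40.
(This is the classic 7-queens count.)

40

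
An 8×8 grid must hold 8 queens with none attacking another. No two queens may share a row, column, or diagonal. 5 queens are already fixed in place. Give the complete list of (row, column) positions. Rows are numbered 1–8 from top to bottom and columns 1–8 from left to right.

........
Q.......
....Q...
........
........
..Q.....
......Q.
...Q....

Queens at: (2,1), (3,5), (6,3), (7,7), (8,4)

(1,6) (2,1) (3,5) (4,2) (5,8) (6,3) (7,7) (8,4)

Row 1: attacked by (2,1)→{1,2}; (3,5)→{3,5,7}; (6,3)→{3,8}; (7,7)→{1,7}; (8,4)→{4}. Safe: 6. Place at column 6.
Row 4: attacked by (1,6)→{3,6}; (2,1)→{1,3}; (3,5)→{4,5,6}; (6,3)→{1,3,5}; (7,7)→{4,7}; (8,4)→{4,8}. Safe: 2. Place at column 2.
Row 5: attacked by (1,6)→{2,6}; (2,1)→{1,4}; (3,5)→{3,5,7}; (4,2)→{1,2,3}; (6,3)→{2,3,4}; (7,7)→{5,7}; (8,4)→{1,4,7}. Safe: 8. Place at column 8.
Columns [6, 1, 5, 2, 8, 3, 7, 4], r−c [-5, 1, -2, 2, -3, 3, 0, 4], r+c [7, 3, 8, 6, 13, 9, 14, 12] are all distinct, so no two queens attack.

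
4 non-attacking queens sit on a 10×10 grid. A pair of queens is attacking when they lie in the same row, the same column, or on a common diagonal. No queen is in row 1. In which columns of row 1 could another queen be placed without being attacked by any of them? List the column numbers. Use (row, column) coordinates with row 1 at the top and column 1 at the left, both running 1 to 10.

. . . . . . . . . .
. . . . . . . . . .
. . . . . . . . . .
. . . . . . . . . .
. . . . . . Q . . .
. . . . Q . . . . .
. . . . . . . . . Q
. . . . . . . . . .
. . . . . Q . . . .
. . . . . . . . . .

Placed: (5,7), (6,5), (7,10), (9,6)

columns 1, 2, 8, 9

(5,7) attacks row 1 at column 7 and diagonals 3.
(6,5) attacks row 1 at column 5 and diagonals 10.
(7,10) attacks row 1 at column 10 and diagonals 4.
(9,6) attacks row 1 at column 6.
Attacked columns: {3, 4, 5, 6, 7, 10}. Safe: {1, 2, 8, 9}.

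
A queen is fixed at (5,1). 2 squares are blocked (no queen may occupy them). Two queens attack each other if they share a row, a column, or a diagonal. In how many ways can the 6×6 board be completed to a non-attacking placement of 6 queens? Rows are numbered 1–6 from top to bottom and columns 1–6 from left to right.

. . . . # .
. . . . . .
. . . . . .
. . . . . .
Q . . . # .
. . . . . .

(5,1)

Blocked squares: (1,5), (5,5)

Branch on row 1: col 2 → 0; col 3 → 1; col 4 → 0; col 6 → 0.
Sum: 0 + 1 + 0 + 0 = 1.

1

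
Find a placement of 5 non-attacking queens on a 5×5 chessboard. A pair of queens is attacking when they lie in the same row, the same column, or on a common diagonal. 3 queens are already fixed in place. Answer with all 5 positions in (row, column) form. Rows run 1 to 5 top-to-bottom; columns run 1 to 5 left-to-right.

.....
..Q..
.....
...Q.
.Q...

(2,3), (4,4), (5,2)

(1,5) (2,3) (3,1) (4,4) (5,2)

Row 1: attacked by (2,3)→{2,3,4}; (4,4)→{1,4}; (5,2)→{2}. Safe: 5. Place at column 5.
Row 3: attacked by (1,5)→{3,5}; (2,3)→{2,3,4}; (4,4)→{3,4,5}; (5,2)→{2,4}. Safe: 1. Place at column 1.
Columns [5, 3, 1, 4, 2], r−c [-4, -1, 2, 0, 3], r+c [6, 5, 4, 8, 7] are all distinct, so no two queens attack.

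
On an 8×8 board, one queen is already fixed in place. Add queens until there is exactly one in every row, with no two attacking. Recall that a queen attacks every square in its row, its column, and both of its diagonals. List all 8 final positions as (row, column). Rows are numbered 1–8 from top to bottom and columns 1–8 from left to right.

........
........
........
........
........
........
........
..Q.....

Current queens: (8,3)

(1,2) (2,5) (3,7) (4,4) (5,1) (6,8) (7,6) (8,3)

Row 1: attacked by (8,3)→{3}. Safe: 1, 2, 4, 5, 6, 7, 8. Place at column 2.
Row 2: attacked by (1,2)→{1,2,3}; (8,3)→{3}. Safe: 4, 5, 6, 7, 8. Place at column 5.
Row 3: attacked by (1,2)→{2,4}; (2,5)→{4,5,6}; (8,3)→{3,8}. Safe: 1, 7. Place at column 7.
Row 4: attacked by (1,2)→{2,5}; (2,5)→{3,5,7}; (3,7)→{6,7,8}; (8,3)→{3,7}. Safe: 1, 4. Place at column 4.
Row 5: attacked by (1,2)→{2,6}; (2,5)→{2,5,8}; (3,7)→{5,7}; (4,4)→{3,4,5}; (8,3)→{3,6}. Safe: 1. Place at column 1.
Row 6: attacked by (1,2)→{2,7}; (2,5)→{1,5}; (3,7)→{4,7}; (4,4)→{2,4,6}; (5,1)→{1,2}; (8,3)→{1,3,5}. Safe: 8. Place at column 8.
Row 7: attacked by (1,2)→{2,8}; (2,5)→{5}; (3,7)→{3,7}; (4,4)→{1,4,7}; (5,1)→{1,3}; (6,8)→{7,8}; (8,3)→{2,3,4}. Safe: 6. Place at column 6.
Columns [2, 5, 7, 4, 1, 8, 6, 3], r−c [-1, -3, -4, 0, 4, -2, 1, 5], r+c [3, 7, 10, 8, 6, 14, 13, 11] are all distinct, so no two queens attack.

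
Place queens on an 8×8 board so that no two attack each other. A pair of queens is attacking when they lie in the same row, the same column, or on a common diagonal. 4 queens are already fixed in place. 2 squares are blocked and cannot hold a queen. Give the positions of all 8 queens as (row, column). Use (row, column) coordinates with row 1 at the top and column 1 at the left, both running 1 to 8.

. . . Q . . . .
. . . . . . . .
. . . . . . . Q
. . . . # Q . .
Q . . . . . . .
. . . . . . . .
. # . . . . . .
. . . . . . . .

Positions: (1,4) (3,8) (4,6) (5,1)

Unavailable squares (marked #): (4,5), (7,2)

Row 2: attacked by (1,4)→{3,4,5}; (3,8)→{7,8}; (4,6)→{4,6,8}; (5,1)→{1,4}. Safe: 2. Place at column 2.
Row 6: attacked by (1,4)→{4}; (2,2)→{2,6}; (3,8)→{5,8}; (4,6)→{4,6,8}; (5,1)→{1,2}. Safe: 3, 7. Place at column 3.
Row 7: attacked by (1,4)→{4}; (2,2)→{2,7}; (3,8)→{4,8}; (4,6)→{3,6}; (5,1)→{1,3}; (6,3)→{2,3,4}. Blocked: 2. Safe: 5. Place at column 5.
Row 8: attacked by (1,4)→{4}; (2,2)→{2,8}; (3,8)→{3,8}; (4,6)→{2,6}; (5,1)→{1,4}; (6,3)→{1,3,5}; (7,5)→{4,5,6}. Safe: 7. Place at column 7.
Columns [4, 2, 8, 6, 1, 3, 5, 7], r−c [-3, 0, -5, -2, 4, 3, 2, 1], r+c [5, 4, 11, 10, 6, 9, 12, 15] are all distinct, so no two queens attack.

(1,4) (2,2) (3,8) (4,6) (5,1) (6,3) (7,5) (8,7)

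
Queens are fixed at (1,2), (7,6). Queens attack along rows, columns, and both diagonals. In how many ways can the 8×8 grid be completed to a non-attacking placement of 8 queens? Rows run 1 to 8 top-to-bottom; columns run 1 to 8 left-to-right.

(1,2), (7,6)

3

Branch on row 2: col 4 → 0; col 5 → 2; col 7 → 1; col 8 → 0.
Sum: 0 + 2 + 1 + 0 = 3.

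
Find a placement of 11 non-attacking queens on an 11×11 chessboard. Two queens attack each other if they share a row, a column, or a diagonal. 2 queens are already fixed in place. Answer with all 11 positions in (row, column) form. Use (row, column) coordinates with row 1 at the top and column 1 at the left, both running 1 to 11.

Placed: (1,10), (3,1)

Row 2: attacked by (1,10)→{9,10,11}; (3,1)→{1,2}. Safe: 3, 4, 5, 6, 7, 8. Place at column 5.
Row 4: attacked by (1,10)→{7,10}; (2,5)→{3,5,7}; (3,1)→{1,2}. Safe: 4, 6, 8, 9, 11. Place at column 9.
Row 5: attacked by (1,10)→{6,10}; (2,5)→{2,5,8}; (3,1)→{1,3}; (4,9)→{8,9,10}. Safe: 4, 7, 11. Place at column 4.
Row 6: attacked by (1,10)→{5,10}; (2,5)→{1,5,9}; (3,1)→{1,4}; (4,9)→{7,9,11}; (5,4)→{3,4,5}. Safe: 2, 6, 8. Place at column 6.
Row 7: attacked by (1,10)→{4,10}; (2,5)→{5,10}; (3,1)→{1,5}; (4,9)→{6,9}; (5,4)→{2,4,6}; (6,6)→{5,6,7}. Safe: 3, 8, 11. Place at column 8.
Row 8: attacked by (1,10)→{3,10}; (2,5)→{5,11}; (3,1)→{1,6}; (4,9)→{5,9}; (5,4)→{1,4,7}; (6,6)→{4,6,8}; (7,8)→{7,8,9}. Safe: 2. Place at column 2.
Row 9: attacked by (1,10)→{2,10}; (2,5)→{5}; (3,1)→{1,7}; (4,9)→{4,9}; (5,4)→{4,8}; (6,6)→{3,6,9}; (7,8)→{6,8,10}; (8,2)→{1,2,3}. Safe: 11. Place at column 11.
Row 10: attacked by (1,10)→{1,10}; (2,5)→{5}; (3,1)→{1,8}; (4,9)→{3,9}; (5,4)→{4,9}; (6,6)→{2,6,10}; (7,8)→{5,8,11}; (8,2)→{2,4}; (9,11)→{10,11}. Safe: 7. Place at column 7.
Row 11: attacked by (1,10)→{10}; (2,5)→{5}; (3,1)→{1,9}; (4,9)→{2,9}; (5,4)→{4,10}; (6,6)→{1,6,11}; (7,8)→{4,8}; (8,2)→{2,5}; (9,11)→{9,11}; (10,7)→{6,7,8}. Safe: 3. Place at column 3.
Columns [10, 5, 1, 9, 4, 6, 8, 2, 11, 7, 3], r−c [-9, -3, 2, -5, 1, 0, -1, 6, -2, 3, 8], r+c [11, 7, 4, 13, 9, 12, 15, 10, 20, 17, 14] are all distinct, so no two queens attack.

(1,10) (2,5) (3,1) (4,9) (5,4) (6,6) (7,8) (8,2) (9,11) (10,7) (11,3)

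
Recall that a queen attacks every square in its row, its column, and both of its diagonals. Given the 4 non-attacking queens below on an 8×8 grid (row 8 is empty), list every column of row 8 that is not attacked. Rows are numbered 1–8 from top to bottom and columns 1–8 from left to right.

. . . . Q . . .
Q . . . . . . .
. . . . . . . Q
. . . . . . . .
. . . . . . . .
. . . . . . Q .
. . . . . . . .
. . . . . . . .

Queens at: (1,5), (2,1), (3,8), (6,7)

columns 2, 4, 6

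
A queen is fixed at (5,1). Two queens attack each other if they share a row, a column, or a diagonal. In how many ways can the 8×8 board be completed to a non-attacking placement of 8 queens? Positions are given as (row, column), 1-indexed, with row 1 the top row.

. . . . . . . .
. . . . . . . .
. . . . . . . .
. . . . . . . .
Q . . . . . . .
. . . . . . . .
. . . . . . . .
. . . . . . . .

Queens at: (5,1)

18

Branch on row 1: col 2 → 3; col 3 → 4; col 4 → 5; col 6 → 4; col 7 → 1; col 8 → 1.
Sum: 3 + 4 + 5 + 4 + 1 + 1 = 18.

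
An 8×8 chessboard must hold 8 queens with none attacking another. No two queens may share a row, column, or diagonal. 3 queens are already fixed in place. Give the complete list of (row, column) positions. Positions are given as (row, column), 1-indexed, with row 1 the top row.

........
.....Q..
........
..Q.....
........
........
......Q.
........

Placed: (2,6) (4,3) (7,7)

Row 1: attacked by (2,6)→{5,6,7}; (4,3)→{3,6}; (7,7)→{1,7}. Safe: 2, 4, 8. Place at column 2.
Row 3: attacked by (1,2)→{2,4}; (2,6)→{5,6,7}; (4,3)→{2,3,4}; (7,7)→{3,7}. Safe: 1, 8. Place at column 8.
Row 5: attacked by (1,2)→{2,6}; (2,6)→{3,6}; (3,8)→{6,8}; (4,3)→{2,3,4}; (7,7)→{5,7}. Safe: 1. Place at column 1.
Row 6: attacked by (1,2)→{2,7}; (2,6)→{2,6}; (3,8)→{5,8}; (4,3)→{1,3,5}; (5,1)→{1,2}; (7,7)→{6,7,8}. Safe: 4. Place at column 4.
Row 8: attacked by (1,2)→{2}; (2,6)→{6}; (3,8)→{3,8}; (4,3)→{3,7}; (5,1)→{1,4}; (6,4)→{2,4,6}; (7,7)→{6,7,8}. Safe: 5. Place at column 5.
Columns [2, 6, 8, 3, 1, 4, 7, 5], r−c [-1, -4, -5, 1, 4, 2, 0, 3], r+c [3, 8, 11, 7, 6, 10, 14, 13] are all distinct, so no two queens attack.

(1,2) (2,6) (3,8) (4,3) (5,1) (6,4) (7,7) (8,5)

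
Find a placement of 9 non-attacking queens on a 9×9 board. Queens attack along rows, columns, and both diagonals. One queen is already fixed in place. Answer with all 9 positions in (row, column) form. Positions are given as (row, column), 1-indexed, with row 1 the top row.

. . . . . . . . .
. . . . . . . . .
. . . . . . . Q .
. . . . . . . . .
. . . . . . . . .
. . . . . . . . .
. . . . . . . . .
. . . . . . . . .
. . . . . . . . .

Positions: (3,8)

(1,5) (2,2) (3,8) (4,1) (5,7) (6,9) (7,3) (8,6) (9,4)

Row 1: attacked by (3,8)→{6,8}. Safe: 1, 2, 3, 4, 5, 7, 9. Place at column 5.
Row 2: attacked by (1,5)→{4,5,6}; (3,8)→{7,8,9}. Safe: 1, 2, 3. Place at column 2.
Row 4: attacked by (1,5)→{2,5,8}; (2,2)→{2,4}; (3,8)→{7,8,9}. Safe: 1, 3, 6. Place at column 1.
Row 5: attacked by (1,5)→{1,5,9}; (2,2)→{2,5}; (3,8)→{6,8}; (4,1)→{1,2}. Safe: 3, 4, 7. Place at column 7.
Row 6: attacked by (1,5)→{5}; (2,2)→{2,6}; (3,8)→{5,8}; (4,1)→{1,3}; (5,7)→{6,7,8}. Safe: 4, 9. Place at column 9.
Row 7: attacked by (1,5)→{5}; (2,2)→{2,7}; (3,8)→{4,8}; (4,1)→{1,4}; (5,7)→{5,7,9}; (6,9)→{8,9}. Safe: 3, 6. Place at column 3.
Row 8: attacked by (1,5)→{5}; (2,2)→{2,8}; (3,8)→{3,8}; (4,1)→{1,5}; (5,7)→{4,7}; (6,9)→{7,9}; (7,3)→{2,3,4}. Safe: 6. Place at column 6.
Row 9: attacked by (1,5)→{5}; (2,2)→{2,9}; (3,8)→{2,8}; (4,1)→{1,6}; (5,7)→{3,7}; (6,9)→{6,9}; (7,3)→{1,3,5}; (8,6)→{5,6,7}. Safe: 4. Place at column 4.
Columns [5, 2, 8, 1, 7, 9, 3, 6, 4], r−c [-4, 0, -5, 3, -2, -3, 4, 2, 5], r+c [6, 4, 11, 5, 12, 15, 10, 14, 13] are all distinct, so no two queens attack.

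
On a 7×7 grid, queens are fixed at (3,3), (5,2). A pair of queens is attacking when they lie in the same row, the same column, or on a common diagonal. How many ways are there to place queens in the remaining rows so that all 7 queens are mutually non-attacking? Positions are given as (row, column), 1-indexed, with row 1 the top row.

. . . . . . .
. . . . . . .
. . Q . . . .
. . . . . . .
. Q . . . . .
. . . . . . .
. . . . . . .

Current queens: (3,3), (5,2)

2

Branch on row 1: col 4 → 2; col 7 → 0.
Sum: 2 + 0 = 2.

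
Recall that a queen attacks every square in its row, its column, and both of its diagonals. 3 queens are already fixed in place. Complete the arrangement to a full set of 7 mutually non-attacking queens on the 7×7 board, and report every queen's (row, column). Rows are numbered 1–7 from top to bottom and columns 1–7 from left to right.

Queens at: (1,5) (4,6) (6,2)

(1,5) (2,3) (3,1) (4,6) (5,4) (6,2) (7,7)

Row 2: attacked by (1,5)→{4,5,6}; (4,6)→{4,6}; (6,2)→{2,6}. Safe: 1, 3, 7. Place at column 3.
Row 3: attacked by (1,5)→{3,5,7}; (2,3)→{2,3,4}; (4,6)→{5,6,7}; (6,2)→{2,5}. Safe: 1. Place at column 1.
Row 5: attacked by (1,5)→{1,5}; (2,3)→{3,6}; (3,1)→{1,3}; (4,6)→{5,6,7}; (6,2)→{1,2,3}. Safe: 4. Place at column 4.
Row 7: attacked by (1,5)→{5}; (2,3)→{3}; (3,1)→{1,5}; (4,6)→{3,6}; (5,4)→{2,4,6}; (6,2)→{1,2,3}. Safe: 7. Place at column 7.
Columns [5, 3, 1, 6, 4, 2, 7], r−c [-4, -1, 2, -2, 1, 4, 0], r+c [6, 5, 4, 10, 9, 8, 14] are all distinct, so no two queens attack.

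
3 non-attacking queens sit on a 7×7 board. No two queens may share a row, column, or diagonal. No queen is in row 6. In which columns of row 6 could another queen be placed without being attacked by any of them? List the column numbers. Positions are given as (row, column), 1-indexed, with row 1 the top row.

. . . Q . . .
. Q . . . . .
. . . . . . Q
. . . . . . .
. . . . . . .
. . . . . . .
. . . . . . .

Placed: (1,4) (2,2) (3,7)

(1,4) attacks row 6 at column 4.
(2,2) attacks row 6 at column 2 and diagonals 6.
(3,7) attacks row 6 at column 7 and diagonals 4.
Attacked columns: {2, 4, 6, 7}. Safe: {1, 3, 5}.

columns 1, 3, 5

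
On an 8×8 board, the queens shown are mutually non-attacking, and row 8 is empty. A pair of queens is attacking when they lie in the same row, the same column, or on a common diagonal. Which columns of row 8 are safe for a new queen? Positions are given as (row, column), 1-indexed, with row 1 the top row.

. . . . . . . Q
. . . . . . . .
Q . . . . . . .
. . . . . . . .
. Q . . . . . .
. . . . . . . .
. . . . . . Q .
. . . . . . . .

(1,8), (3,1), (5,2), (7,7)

(1,8) attacks row 8 at column 8 and diagonals 1.
(3,1) attacks row 8 at column 1 and diagonals 6.
(5,2) attacks row 8 at column 2 and diagonals 5.
(7,7) attacks row 8 at column 7 and diagonals 6, 8.
Attacked columns: {1, 2, 5, 6, 7, 8}. Safe: {3, 4}.

columns 3, 4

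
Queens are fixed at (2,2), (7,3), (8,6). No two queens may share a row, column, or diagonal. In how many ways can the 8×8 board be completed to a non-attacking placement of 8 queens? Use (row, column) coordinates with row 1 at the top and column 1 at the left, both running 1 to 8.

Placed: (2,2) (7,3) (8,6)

Branch on row 1: col 4 → 1; col 5 → 1; col 7 → 1; col 8 → 1.
Sum: 1 + 1 + 1 + 1 = 4.

4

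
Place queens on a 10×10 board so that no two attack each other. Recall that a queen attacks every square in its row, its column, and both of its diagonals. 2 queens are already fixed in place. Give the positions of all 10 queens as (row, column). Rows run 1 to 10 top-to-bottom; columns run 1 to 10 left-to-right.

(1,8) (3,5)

Row 2: attacked by (1,8)→{7,8,9}; (3,5)→{4,5,6}. Safe: 1, 2, 3, 10. Place at column 10.
Row 4: attacked by (1,8)→{5,8}; (2,10)→{8,10}; (3,5)→{4,5,6}. Safe: 1, 2, 3, 7, 9. Place at column 2.
Row 5: attacked by (1,8)→{4,8}; (2,10)→{7,10}; (3,5)→{3,5,7}; (4,2)→{1,2,3}. Safe: 6, 9. Place at column 6.
Row 6: attacked by (1,8)→{3,8}; (2,10)→{6,10}; (3,5)→{2,5,8}; (4,2)→{2,4}; (5,6)→{5,6,7}. Safe: 1, 9. Place at column 1.
Row 7: attacked by (1,8)→{2,8}; (2,10)→{5,10}; (3,5)→{1,5,9}; (4,2)→{2,5}; (5,6)→{4,6,8}; (6,1)→{1,2}. Safe: 3, 7. Place at column 3.
Row 8: attacked by (1,8)→{1,8}; (2,10)→{4,10}; (3,5)→{5,10}; (4,2)→{2,6}; (5,6)→{3,6,9}; (6,1)→{1,3}; (7,3)→{2,3,4}. Safe: 7. Place at column 7.
Row 9: attacked by (1,8)→{8}; (2,10)→{3,10}; (3,5)→{5}; (4,2)→{2,7}; (5,6)→{2,6,10}; (6,1)→{1,4}; (7,3)→{1,3,5}; (8,7)→{6,7,8}. Safe: 9. Place at column 9.
Row 10: attacked by (1,8)→{8}; (2,10)→{2,10}; (3,5)→{5}; (4,2)→{2,8}; (5,6)→{1,6}; (6,1)→{1,5}; (7,3)→{3,6}; (8,7)→{5,7,9}; (9,9)→{8,9,10}. Safe: 4. Place at column 4.
Columns [8, 10, 5, 2, 6, 1, 3, 7, 9, 4], r−c [-7, -8, -2, 2, -1, 5, 4, 1, 0, 6], r+c [9, 12, 8, 6, 11, 7, 10, 15, 18, 14] are all distinct, so no two queens attack.

(1,8) (2,10) (3,5) (4,2) (5,6) (6,1) (7,3) (8,7) (9,9) (10,4)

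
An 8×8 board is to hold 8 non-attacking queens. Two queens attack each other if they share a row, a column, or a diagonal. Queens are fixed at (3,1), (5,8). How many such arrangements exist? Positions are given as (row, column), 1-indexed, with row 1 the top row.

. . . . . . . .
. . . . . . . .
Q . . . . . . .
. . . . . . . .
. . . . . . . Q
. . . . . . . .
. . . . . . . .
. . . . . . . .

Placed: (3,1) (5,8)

Branch on row 1: col 2 → 0; col 5 → 2; col 6 → 1; col 7 → 1.
Sum: 0 + 2 + 1 + 1 = 4.

4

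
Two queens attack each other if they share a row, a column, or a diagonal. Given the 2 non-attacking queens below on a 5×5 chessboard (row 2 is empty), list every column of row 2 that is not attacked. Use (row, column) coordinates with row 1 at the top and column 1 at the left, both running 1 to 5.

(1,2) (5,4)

(1,2) attacks row 2 at column 2 and diagonals 1, 3.
(5,4) attacks row 2 at column 4 and diagonals 1.
Attacked columns: {1, 2, 3, 4}. Safe: {5}.

columns 5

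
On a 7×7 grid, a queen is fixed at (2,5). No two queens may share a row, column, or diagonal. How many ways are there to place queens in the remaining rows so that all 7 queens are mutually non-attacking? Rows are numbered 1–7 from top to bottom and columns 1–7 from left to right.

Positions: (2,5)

6

Branch on row 1: col 1 → 1; col 2 → 3; col 3 → 1; col 7 → 1.
Sum: 1 + 3 + 1 + 1 = 6.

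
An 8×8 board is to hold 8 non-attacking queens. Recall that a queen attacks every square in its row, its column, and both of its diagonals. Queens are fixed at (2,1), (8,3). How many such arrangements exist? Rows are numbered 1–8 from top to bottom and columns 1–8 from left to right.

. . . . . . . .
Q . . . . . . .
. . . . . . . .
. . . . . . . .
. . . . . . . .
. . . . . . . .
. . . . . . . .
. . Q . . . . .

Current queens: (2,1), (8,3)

Branch on row 1: col 4 → 0; col 5 → 1; col 6 → 0; col 7 → 0; col 8 → 0.
Sum: 0 + 1 + 0 + 0 + 0 = 1.

1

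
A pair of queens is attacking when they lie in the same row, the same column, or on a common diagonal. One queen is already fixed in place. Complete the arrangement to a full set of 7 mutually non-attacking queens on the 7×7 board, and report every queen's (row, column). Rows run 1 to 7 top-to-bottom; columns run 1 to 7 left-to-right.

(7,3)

(1,5) (2,1) (3,6) (4,4) (5,2) (6,7) (7,3)

Row 1: attacked by (7,3)→{3}. Safe: 1, 2, 4, 5, 6, 7. Place at column 5.
Row 2: attacked by (1,5)→{4,5,6}; (7,3)→{3}. Safe: 1, 2, 7. Place at column 1.
Row 3: attacked by (1,5)→{3,5,7}; (2,1)→{1,2}; (7,3)→{3,7}. Safe: 4, 6. Place at column 6.
Row 4: attacked by (1,5)→{2,5}; (2,1)→{1,3}; (3,6)→{5,6,7}; (7,3)→{3,6}. Safe: 4. Place at column 4.
Row 5: attacked by (1,5)→{1,5}; (2,1)→{1,4}; (3,6)→{4,6}; (4,4)→{3,4,5}; (7,3)→{1,3,5}. Safe: 2, 7. Place at column 2.
Row 6: attacked by (1,5)→{5}; (2,1)→{1,5}; (3,6)→{3,6}; (4,4)→{2,4,6}; (5,2)→{1,2,3}; (7,3)→{2,3,4}. Safe: 7. Place at column 7.
Columns [5, 1, 6, 4, 2, 7, 3], r−c [-4, 1, -3, 0, 3, -1, 4], r+c [6, 3, 9, 8, 7, 13, 10] are all distinct, so no two queens attack.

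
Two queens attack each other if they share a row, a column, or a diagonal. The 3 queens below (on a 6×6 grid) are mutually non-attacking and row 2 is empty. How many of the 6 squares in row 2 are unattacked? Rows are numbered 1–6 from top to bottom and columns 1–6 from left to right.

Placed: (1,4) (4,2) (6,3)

2

(1,4) attacks row 2 at column 4 and diagonals 3, 5.
(4,2) attacks row 2 at column 2 and diagonals 4.
(6,3) attacks row 2 at column 3.
Attacked columns: {2, 3, 4, 5}. Safe: {1, 6}.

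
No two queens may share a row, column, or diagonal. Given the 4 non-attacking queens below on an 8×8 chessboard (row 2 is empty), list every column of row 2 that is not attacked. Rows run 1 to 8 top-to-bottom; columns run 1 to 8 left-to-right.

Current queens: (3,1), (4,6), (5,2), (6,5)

(3,1) attacks row 2 at column 1 and diagonals 2.
(4,6) attacks row 2 at column 6 and diagonals 4, 8.
(5,2) attacks row 2 at column 2 and diagonals 5.
(6,5) attacks row 2 at column 5 and diagonals 1.
Attacked columns: {1, 2, 4, 5, 6, 8}. Safe: {3, 7}.

columns 3, 7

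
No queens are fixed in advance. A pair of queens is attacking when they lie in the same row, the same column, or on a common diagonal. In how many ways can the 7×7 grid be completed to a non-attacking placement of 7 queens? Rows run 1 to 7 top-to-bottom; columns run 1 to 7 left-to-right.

40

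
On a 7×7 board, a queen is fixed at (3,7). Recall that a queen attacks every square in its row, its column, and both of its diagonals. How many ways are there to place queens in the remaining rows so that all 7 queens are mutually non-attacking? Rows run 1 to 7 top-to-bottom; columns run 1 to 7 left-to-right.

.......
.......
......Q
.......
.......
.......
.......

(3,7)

6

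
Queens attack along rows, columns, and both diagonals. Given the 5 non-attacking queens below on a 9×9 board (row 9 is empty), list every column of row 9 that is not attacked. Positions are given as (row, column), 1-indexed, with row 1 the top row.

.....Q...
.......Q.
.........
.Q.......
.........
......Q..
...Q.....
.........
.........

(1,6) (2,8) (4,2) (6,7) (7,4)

(1,6) attacks row 9 at column 6.
(2,8) attacks row 9 at column 8 and diagonals 1.
(4,2) attacks row 9 at column 2 and diagonals 7.
(6,7) attacks row 9 at column 7 and diagonals 4.
(7,4) attacks row 9 at column 4 and diagonals 2, 6.
Attacked columns: {1, 2, 4, 6, 7, 8}. Safe: {3, 5, 9}.

columns 3, 5, 9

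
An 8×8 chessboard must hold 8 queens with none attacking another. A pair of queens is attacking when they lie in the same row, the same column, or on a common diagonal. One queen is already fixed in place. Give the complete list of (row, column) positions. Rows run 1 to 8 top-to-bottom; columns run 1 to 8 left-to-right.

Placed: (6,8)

(1,2) (2,5) (3,7) (4,4) (5,1) (6,8) (7,6) (8,3)

Row 1: attacked by (6,8)→{3,8}. Safe: 1, 2, 4, 5, 6, 7. Place at column 2.
Row 2: attacked by (1,2)→{1,2,3}; (6,8)→{4,8}. Safe: 5, 6, 7. Place at column 5.
Row 3: attacked by (1,2)→{2,4}; (2,5)→{4,5,6}; (6,8)→{5,8}. Safe: 1, 3, 7. Place at column 7.
Row 4: attacked by (1,2)→{2,5}; (2,5)→{3,5,7}; (3,7)→{6,7,8}; (6,8)→{6,8}. Safe: 1, 4. Place at column 4.
Row 5: attacked by (1,2)→{2,6}; (2,5)→{2,5,8}; (3,7)→{5,7}; (4,4)→{3,4,5}; (6,8)→{7,8}. Safe: 1. Place at column 1.
Row 7: attacked by (1,2)→{2,8}; (2,5)→{5}; (3,7)→{3,7}; (4,4)→{1,4,7}; (5,1)→{1,3}; (6,8)→{7,8}. Safe: 6. Place at column 6.
Row 8: attacked by (1,2)→{2}; (2,5)→{5}; (3,7)→{2,7}; (4,4)→{4,8}; (5,1)→{1,4}; (6,8)→{6,8}; (7,6)→{5,6,7}. Safe: 3. Place at column 3.
Columns [2, 5, 7, 4, 1, 8, 6, 3], r−c [-1, -3, -4, 0, 4, -2, 1, 5], r+c [3, 7, 10, 8, 6, 14, 13, 11] are all distinct, so no two queens attack.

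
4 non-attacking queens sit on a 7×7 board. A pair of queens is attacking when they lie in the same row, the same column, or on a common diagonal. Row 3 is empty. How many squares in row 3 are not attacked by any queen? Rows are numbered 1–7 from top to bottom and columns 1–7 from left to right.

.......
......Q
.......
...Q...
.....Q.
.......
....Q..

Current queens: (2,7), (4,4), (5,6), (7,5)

(2,7) attacks row 3 at column 7 and diagonals 6.
(4,4) attacks row 3 at column 4 and diagonals 3, 5.
(5,6) attacks row 3 at column 6 and diagonals 4.
(7,5) attacks row 3 at column 5 and diagonals 1.
Attacked columns: {1, 3, 4, 5, 6, 7}. Safe: {2}.

1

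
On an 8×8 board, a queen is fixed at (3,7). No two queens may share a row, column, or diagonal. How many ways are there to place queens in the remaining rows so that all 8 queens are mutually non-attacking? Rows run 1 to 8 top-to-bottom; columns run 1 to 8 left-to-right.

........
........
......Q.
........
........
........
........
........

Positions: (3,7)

14

Branch on row 1: col 1 → 0; col 2 → 2; col 3 → 2; col 4 → 3; col 6 → 7; col 8 → 0.
Sum: 0 + 2 + 2 + 3 + 7 + 0 = 14.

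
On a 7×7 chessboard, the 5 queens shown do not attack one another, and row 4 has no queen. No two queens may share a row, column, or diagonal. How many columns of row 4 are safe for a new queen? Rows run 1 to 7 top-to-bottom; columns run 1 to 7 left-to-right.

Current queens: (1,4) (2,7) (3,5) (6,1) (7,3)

(1,4) attacks row 4 at column 4 and diagonals 1, 7.
(2,7) attacks row 4 at column 7 and diagonals 5.
(3,5) attacks row 4 at column 5 and diagonals 4, 6.
(6,1) attacks row 4 at column 1 and diagonals 3.
(7,3) attacks row 4 at column 3 and diagonals 6.
Attacked columns: {1, 3, 4, 5, 6, 7}. Safe: {2}.

1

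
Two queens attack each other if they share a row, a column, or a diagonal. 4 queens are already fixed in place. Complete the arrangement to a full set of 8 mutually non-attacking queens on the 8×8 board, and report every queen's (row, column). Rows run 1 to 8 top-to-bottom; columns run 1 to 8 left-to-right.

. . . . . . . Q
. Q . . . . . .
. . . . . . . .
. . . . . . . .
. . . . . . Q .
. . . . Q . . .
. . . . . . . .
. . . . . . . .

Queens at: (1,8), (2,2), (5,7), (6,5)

(1,8) (2,2) (3,4) (4,1) (5,7) (6,5) (7,3) (8,6)

Row 3: attacked by (1,8)→{6,8}; (2,2)→{1,2,3}; (5,7)→{5,7}; (6,5)→{2,5,8}. Safe: 4. Place at column 4.
Row 4: attacked by (1,8)→{5,8}; (2,2)→{2,4}; (3,4)→{3,4,5}; (5,7)→{6,7,8}; (6,5)→{3,5,7}. Safe: 1. Place at column 1.
Row 7: attacked by (1,8)→{2,8}; (2,2)→{2,7}; (3,4)→{4,8}; (4,1)→{1,4}; (5,7)→{5,7}; (6,5)→{4,5,6}. Safe: 3. Place at column 3.
Row 8: attacked by (1,8)→{1,8}; (2,2)→{2,8}; (3,4)→{4}; (4,1)→{1,5}; (5,7)→{4,7}; (6,5)→{3,5,7}; (7,3)→{2,3,4}. Safe: 6. Place at column 6.
Columns [8, 2, 4, 1, 7, 5, 3, 6], r−c [-7, 0, -1, 3, -2, 1, 4, 2], r+c [9, 4, 7, 5, 12, 11, 10, 14] are all distinct, so no two queens attack.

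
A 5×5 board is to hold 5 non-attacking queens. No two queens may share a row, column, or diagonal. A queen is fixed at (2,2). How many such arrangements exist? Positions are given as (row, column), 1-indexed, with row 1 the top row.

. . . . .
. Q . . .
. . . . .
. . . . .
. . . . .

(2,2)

2

Branch on row 1: col 4 → 1; col 5 → 1.
Sum: 1 + 1 = 2.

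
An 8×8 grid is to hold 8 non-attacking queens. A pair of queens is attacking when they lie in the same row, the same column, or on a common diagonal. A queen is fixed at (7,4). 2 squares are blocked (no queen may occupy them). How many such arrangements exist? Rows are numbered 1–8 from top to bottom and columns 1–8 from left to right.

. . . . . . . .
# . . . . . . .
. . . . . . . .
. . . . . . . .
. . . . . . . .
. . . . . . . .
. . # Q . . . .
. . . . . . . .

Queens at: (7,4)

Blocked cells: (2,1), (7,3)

Branch on row 1: col 1 → 0; col 2 → 0; col 3 → 2; col 5 → 3; col 6 → 1; col 7 → 0; col 8 → 1.
Sum: 0 + 0 + 2 + 3 + 1 + 0 + 1 = 7.

7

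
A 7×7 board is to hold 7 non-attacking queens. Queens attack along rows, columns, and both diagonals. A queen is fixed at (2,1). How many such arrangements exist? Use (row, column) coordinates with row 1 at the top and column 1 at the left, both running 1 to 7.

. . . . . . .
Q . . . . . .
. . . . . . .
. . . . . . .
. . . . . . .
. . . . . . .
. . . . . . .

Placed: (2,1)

7

Branch on row 1: col 3 → 2; col 4 → 2; col 5 → 2; col 6 → 1; col 7 → 0.
Sum: 2 + 2 + 2 + 1 + 0 = 7.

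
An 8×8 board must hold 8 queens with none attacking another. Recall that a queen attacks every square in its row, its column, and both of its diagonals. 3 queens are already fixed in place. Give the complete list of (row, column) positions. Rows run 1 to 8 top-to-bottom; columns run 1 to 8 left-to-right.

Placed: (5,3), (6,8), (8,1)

(1,5) (2,2) (3,4) (4,7) (5,3) (6,8) (7,6) (8,1)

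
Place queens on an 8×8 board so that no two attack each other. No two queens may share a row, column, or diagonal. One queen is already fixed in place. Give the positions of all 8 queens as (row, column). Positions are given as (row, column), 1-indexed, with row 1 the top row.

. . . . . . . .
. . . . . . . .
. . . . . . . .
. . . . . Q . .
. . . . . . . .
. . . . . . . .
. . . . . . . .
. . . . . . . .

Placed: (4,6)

(1,1) (2,7) (3,4) (4,6) (5,8) (6,2) (7,5) (8,3)

Row 1: attacked by (4,6)→{3,6}. Safe: 1, 2, 4, 5, 7, 8. Place at column 1.
Row 2: attacked by (1,1)→{1,2}; (4,6)→{4,6,8}. Safe: 3, 5, 7. Place at column 7.
Row 3: attacked by (1,1)→{1,3}; (2,7)→{6,7,8}; (4,6)→{5,6,7}. Safe: 2, 4. Place at column 4.
Row 5: attacked by (1,1)→{1,5}; (2,7)→{4,7}; (3,4)→{2,4,6}; (4,6)→{5,6,7}. Safe: 3, 8. Place at column 8.
Row 6: attacked by (1,1)→{1,6}; (2,7)→{3,7}; (3,4)→{1,4,7}; (4,6)→{4,6,8}; (5,8)→{7,8}. Safe: 2, 5. Place at column 2.
Row 7: attacked by (1,1)→{1,7}; (2,7)→{2,7}; (3,4)→{4,8}; (4,6)→{3,6}; (5,8)→{6,8}; (6,2)→{1,2,3}. Safe: 5. Place at column 5.
Row 8: attacked by (1,1)→{1,8}; (2,7)→{1,7}; (3,4)→{4}; (4,6)→{2,6}; (5,8)→{5,8}; (6,2)→{2,4}; (7,5)→{4,5,6}. Safe: 3. Place at column 3.
Columns [1, 7, 4, 6, 8, 2, 5, 3], r−c [0, -5, -1, -2, -3, 4, 2, 5], r+c [2, 9, 7, 10, 13, 8, 12, 11] are all distinct, so no two queens attack.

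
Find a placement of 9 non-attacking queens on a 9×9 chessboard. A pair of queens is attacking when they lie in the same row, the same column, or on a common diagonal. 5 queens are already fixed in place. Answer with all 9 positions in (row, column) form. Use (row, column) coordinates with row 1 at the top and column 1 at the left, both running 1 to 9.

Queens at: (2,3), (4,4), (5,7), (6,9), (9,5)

(1,8) (2,3) (3,1) (4,4) (5,7) (6,9) (7,6) (8,2) (9,5)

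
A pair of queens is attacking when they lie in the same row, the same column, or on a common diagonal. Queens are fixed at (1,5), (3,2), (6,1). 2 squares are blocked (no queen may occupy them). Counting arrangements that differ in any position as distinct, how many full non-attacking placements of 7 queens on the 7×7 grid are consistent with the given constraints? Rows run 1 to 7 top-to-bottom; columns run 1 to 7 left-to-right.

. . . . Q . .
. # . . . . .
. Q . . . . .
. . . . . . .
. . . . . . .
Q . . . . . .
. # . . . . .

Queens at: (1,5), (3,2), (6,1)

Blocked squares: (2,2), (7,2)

2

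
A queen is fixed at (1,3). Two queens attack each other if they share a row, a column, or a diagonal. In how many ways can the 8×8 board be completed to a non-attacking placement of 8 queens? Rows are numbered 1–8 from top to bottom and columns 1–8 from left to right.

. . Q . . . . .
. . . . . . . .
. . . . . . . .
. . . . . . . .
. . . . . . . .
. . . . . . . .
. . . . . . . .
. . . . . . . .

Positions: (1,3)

Branch on row 2: col 1 → 1; col 5 → 4; col 6 → 8; col 7 → 2; col 8 → 1.
Sum: 1 + 4 + 8 + 2 + 1 = 16.

16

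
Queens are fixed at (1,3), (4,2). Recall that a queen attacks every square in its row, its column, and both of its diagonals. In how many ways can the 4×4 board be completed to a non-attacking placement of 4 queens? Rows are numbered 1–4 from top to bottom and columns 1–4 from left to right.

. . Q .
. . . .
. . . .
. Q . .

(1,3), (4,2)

1

Branch on row 2: col 1 → 1.
Sum: 1 = 1.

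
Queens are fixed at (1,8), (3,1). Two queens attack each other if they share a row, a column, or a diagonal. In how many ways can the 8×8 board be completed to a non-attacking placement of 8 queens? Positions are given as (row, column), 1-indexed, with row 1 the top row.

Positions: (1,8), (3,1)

2

Branch on row 2: col 3 → 1; col 4 → 1; col 5 → 0; col 6 → 0.
Sum: 1 + 1 + 0 + 0 = 2.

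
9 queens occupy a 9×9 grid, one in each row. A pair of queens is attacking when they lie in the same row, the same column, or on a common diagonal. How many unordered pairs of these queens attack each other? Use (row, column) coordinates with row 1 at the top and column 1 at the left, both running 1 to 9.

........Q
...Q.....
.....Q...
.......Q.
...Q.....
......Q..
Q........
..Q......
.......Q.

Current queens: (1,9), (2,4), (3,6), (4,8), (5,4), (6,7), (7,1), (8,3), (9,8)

4

Same column: (2,4)–(5,4) (column 4); (4,8)–(9,8) (column 8).
Same diagonal: (3,6)–(5,4) (|3−5| = |6−4| = 2); (5,4)–(9,8) (|5−9| = |4−8| = 4).
Total attacking pairs: 4.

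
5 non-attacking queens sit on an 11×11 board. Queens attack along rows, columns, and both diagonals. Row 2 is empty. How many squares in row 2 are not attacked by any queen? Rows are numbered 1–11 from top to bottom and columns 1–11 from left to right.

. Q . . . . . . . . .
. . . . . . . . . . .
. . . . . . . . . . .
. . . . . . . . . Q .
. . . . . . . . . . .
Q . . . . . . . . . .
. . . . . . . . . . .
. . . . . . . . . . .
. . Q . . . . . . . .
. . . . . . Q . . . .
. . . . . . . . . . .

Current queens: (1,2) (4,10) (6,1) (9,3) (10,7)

4

(1,2) attacks row 2 at column 2 and diagonals 1, 3.
(4,10) attacks row 2 at column 10 and diagonals 8.
(6,1) attacks row 2 at column 1 and diagonals 5.
(9,3) attacks row 2 at column 3 and diagonals 10.
(10,7) attacks row 2 at column 7.
Attacked columns: {1, 2, 3, 5, 7, 8, 10}. Safe: {4, 6, 9, 11}.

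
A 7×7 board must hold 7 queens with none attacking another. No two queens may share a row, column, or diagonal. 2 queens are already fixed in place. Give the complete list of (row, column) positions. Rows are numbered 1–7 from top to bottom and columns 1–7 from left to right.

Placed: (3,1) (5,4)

Row 1: attacked by (3,1)→{1,3}; (5,4)→{4}. Safe: 2, 5, 6, 7. Place at column 5.
Row 2: attacked by (1,5)→{4,5,6}; (3,1)→{1,2}; (5,4)→{1,4,7}. Safe: 3. Place at column 3.
Row 4: attacked by (1,5)→{2,5}; (2,3)→{1,3,5}; (3,1)→{1,2}; (5,4)→{3,4,5}. Safe: 6, 7. Place at column 6.
Row 6: attacked by (1,5)→{5}; (2,3)→{3,7}; (3,1)→{1,4}; (4,6)→{4,6}; (5,4)→{3,4,5}. Safe: 2. Place at column 2.
Row 7: attacked by (1,5)→{5}; (2,3)→{3}; (3,1)→{1,5}; (4,6)→{3,6}; (5,4)→{2,4,6}; (6,2)→{1,2,3}. Safe: 7. Place at column 7.
Columns [5, 3, 1, 6, 4, 2, 7], r−c [-4, -1, 2, -2, 1, 4, 0], r+c [6, 5, 4, 10, 9, 8, 14] are all distinct, so no two queens attack.

(1,5) (2,3) (3,1) (4,6) (5,4) (6,2) (7,7)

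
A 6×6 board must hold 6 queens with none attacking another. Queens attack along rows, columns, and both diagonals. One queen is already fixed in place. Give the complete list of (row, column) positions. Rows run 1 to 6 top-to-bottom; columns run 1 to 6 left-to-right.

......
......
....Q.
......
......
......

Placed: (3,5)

Row 1: attacked by (3,5)→{3,5}. Safe: 1, 2, 4, 6. Place at column 4.
Row 2: attacked by (1,4)→{3,4,5}; (3,5)→{4,5,6}. Safe: 1, 2. Place at column 1.
Row 4: attacked by (1,4)→{1,4}; (2,1)→{1,3}; (3,5)→{4,5,6}. Safe: 2. Place at column 2.
Row 5: attacked by (1,4)→{4}; (2,1)→{1,4}; (3,5)→{3,5}; (4,2)→{1,2,3}. Safe: 6. Place at column 6.
Row 6: attacked by (1,4)→{4}; (2,1)→{1,5}; (3,5)→{2,5}; (4,2)→{2,4}; (5,6)→{5,6}. Safe: 3. Place at column 3.
Columns [4, 1, 5, 2, 6, 3], r−c [-3, 1, -2, 2, -1, 3], r+c [5, 3, 8, 6, 11, 9] are all distinct, so no two queens attack.

(1,4) (2,1) (3,5) (4,2) (5,6) (6,3)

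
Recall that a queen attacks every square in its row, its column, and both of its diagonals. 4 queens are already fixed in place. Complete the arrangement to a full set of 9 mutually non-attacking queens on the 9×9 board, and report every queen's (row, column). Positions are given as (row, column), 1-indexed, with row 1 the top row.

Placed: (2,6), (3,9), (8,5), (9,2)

Row 1: attacked by (2,6)→{5,6,7}; (3,9)→{7,9}; (8,5)→{5}; (9,2)→{2}. Safe: 1, 3, 4, 8. Place at column 8.
Row 4: attacked by (1,8)→{5,8}; (2,6)→{4,6,8}; (3,9)→{8,9}; (8,5)→{1,5,9}; (9,2)→{2,7}. Safe: 3. Place at column 3.
Row 5: attacked by (1,8)→{4,8}; (2,6)→{3,6,9}; (3,9)→{7,9}; (4,3)→{2,3,4}; (8,5)→{2,5,8}; (9,2)→{2,6}. Safe: 1. Place at column 1.
Row 6: attacked by (1,8)→{3,8}; (2,6)→{2,6}; (3,9)→{6,9}; (4,3)→{1,3,5}; (5,1)→{1,2}; (8,5)→{3,5,7}; (9,2)→{2,5}. Safe: 4. Place at column 4.
Row 7: attacked by (1,8)→{2,8}; (2,6)→{1,6}; (3,9)→{5,9}; (4,3)→{3,6}; (5,1)→{1,3}; (6,4)→{3,4,5}; (8,5)→{4,5,6}; (9,2)→{2,4}. Safe: 7. Place at column 7.
Columns [8, 6, 9, 3, 1, 4, 7, 5, 2], r−c [-7, -4, -6, 1, 4, 2, 0, 3, 7], r+c [9, 8, 12, 7, 6, 10, 14, 13, 11] are all distinct, so no two queens attack.

(1,8) (2,6) (3,9) (4,3) (5,1) (6,4) (7,7) (8,5) (9,2)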